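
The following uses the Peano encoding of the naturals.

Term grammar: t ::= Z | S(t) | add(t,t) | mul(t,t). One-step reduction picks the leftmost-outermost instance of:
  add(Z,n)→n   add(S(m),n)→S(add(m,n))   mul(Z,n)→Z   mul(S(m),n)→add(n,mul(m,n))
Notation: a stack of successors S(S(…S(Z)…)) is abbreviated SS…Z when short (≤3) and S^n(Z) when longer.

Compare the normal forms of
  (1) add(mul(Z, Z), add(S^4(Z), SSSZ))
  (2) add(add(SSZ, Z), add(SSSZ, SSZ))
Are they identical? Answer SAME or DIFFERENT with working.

Answer: SAME — A ⇓ S^7(Z), B ⇓ S^7(Z)

Derivation:
Term A:
  start: add(mul(Z, Z), add(S^4(Z), SSSZ))
  step 1: add(Z, add(S^4(Z), SSSZ))
  step 2: add(S^4(Z), SSSZ)
  step 3: S(add(SSSZ, SSSZ))
  step 4: S(S(add(SSZ, SSSZ)))
  step 5: S(S(S(add(SZ, SSSZ))))
  step 6: S(S(S(S(add(Z, SSSZ)))))
  step 7: S^7(Z)

Term B:
  start: add(add(SSZ, Z), add(SSSZ, SSZ))
  step 1: add(S(add(SZ, Z)), add(SSSZ, SSZ))
  step 2: S(add(add(SZ, Z), add(SSSZ, SSZ)))
  step 3: S(add(S(add(Z, Z)), add(SSSZ, SSZ)))
  step 4: S(S(add(add(Z, Z), add(SSSZ, SSZ))))
  step 5: S(S(add(Z, add(SSSZ, SSZ))))
  step 6: S(S(add(SSSZ, SSZ)))
  step 7: S(S(S(add(SSZ, SSZ))))
  step 8: S(S(S(S(add(SZ, SSZ)))))
  step 9: S(S(S(S(S(add(Z, SSZ))))))
  step 10: S^7(Z)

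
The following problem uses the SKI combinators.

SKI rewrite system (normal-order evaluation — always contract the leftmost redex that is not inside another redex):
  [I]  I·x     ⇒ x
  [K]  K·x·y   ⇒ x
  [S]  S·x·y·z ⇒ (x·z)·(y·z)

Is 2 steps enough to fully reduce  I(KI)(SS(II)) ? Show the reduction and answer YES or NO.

Answer: YES — reaches normal form I in 2 ≤ 2 steps

Derivation:
  start: I(KI)(SS(II))
  →1  KI(SS(II))
  →2  I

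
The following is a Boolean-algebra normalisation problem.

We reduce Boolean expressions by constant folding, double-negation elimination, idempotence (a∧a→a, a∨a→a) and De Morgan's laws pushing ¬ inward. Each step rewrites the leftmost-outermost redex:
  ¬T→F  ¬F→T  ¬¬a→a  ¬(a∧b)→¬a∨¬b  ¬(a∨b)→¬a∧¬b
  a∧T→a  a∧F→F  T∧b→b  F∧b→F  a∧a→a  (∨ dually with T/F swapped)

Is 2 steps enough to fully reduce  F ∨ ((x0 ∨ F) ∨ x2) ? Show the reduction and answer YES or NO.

Answer: YES — reaches normal form x0 ∨ x2 in 2 ≤ 2 steps

Reduction:
  start: F ∨ ((x0 ∨ F) ∨ x2)
  step 1: (x0 ∨ F) ∨ x2
  step 2: x0 ∨ x2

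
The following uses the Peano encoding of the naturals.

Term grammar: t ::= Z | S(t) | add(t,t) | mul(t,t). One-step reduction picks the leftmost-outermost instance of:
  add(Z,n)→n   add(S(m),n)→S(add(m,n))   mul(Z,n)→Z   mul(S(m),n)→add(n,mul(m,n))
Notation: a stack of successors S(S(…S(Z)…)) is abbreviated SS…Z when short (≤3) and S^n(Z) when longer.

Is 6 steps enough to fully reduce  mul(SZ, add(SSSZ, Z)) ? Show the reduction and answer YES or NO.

Answer: NO — after 6 steps the term is S(S(add(S(add(Z, Z)), mul(Z, add(SSSZ, Z))))), not yet normal

Working:
  start: mul(SZ, add(SSSZ, Z))
  step 1: add(add(SSSZ, Z), mul(Z, add(SSSZ, Z)))
  step 2: add(S(add(SSZ, Z)), mul(Z, add(SSSZ, Z)))
  step 3: S(add(add(SSZ, Z), mul(Z, add(SSSZ, Z))))
  step 4: S(add(S(add(SZ, Z)), mul(Z, add(SSSZ, Z))))
  step 5: S(S(add(add(SZ, Z), mul(Z, add(SSSZ, Z)))))
  step 6: S(S(add(S(add(Z, Z)), mul(Z, add(SSSZ, Z)))))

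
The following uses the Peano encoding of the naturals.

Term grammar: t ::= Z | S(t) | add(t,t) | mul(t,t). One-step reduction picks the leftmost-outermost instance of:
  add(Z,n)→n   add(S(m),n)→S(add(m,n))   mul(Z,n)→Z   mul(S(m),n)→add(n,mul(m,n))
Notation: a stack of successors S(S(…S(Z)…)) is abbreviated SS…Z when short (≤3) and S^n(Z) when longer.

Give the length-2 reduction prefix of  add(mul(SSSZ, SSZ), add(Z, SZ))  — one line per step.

Answer: after 2 steps: add(S(add(SZ, mul(SSZ, SSZ))), add(Z, SZ))

Working:
  start: add(mul(SSSZ, SSZ), add(Z, SZ))
  step 1: add(add(SSZ, mul(SSZ, SSZ)), add(Z, SZ))
  step 2: add(S(add(SZ, mul(SSZ, SSZ))), add(Z, SZ))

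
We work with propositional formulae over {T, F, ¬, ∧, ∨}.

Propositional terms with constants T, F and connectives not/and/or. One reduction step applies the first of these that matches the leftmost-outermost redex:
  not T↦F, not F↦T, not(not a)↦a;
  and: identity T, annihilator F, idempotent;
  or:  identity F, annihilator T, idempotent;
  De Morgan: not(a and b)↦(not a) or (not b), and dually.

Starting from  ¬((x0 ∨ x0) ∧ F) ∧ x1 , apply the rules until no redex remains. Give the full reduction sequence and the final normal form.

Answer: normal form = x1  (in 6 steps)

Derivation:
  start: ¬((x0 ∨ x0) ∧ F) ∧ x1
  [1] (¬(x0 ∨ x0) ∨ ¬F) ∧ x1
  [2] ((¬x0 ∧ ¬x0) ∨ ¬F) ∧ x1
  [3] (¬x0 ∨ ¬F) ∧ x1
  [4] (¬x0 ∨ T) ∧ x1
  [5] T ∧ x1
  [6] x1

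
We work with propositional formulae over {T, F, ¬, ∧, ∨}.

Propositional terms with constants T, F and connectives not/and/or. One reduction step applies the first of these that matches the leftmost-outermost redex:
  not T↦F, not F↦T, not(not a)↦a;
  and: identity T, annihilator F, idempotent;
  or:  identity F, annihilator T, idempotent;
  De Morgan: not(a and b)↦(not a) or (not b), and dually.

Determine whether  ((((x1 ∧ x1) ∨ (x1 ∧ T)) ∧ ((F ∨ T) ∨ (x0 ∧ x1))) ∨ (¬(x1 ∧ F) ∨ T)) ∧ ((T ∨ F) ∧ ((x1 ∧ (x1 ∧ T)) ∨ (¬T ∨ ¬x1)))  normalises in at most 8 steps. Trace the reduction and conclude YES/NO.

Answer: NO — after 8 steps the term is T ∧ ((T ∨ F) ∧ ((x1 ∧ (x1 ∧ T)) ∨ (¬T ∨ ¬x1))), not yet normal

Reduction:
  start: ((((x1 ∧ x1) ∨ (x1 ∧ T)) ∧ ((F ∨ T) ∨ (x0 ∧ x1))) ∨ (¬(x1 ∧ F) ∨ T)) ∧ ((T ∨ F) ∧ ((x1 ∧ (x1 ∧ T)) ∨ (¬T ∨ ¬x1)))
  →1  (((x1 ∨ (x1 ∧ T)) ∧ ((F ∨ T) ∨ (x0 ∧ x1))) ∨ (¬(x1 ∧ F) ∨ T)) ∧ ((T ∨ F) ∧ ((x1 ∧ (x1 ∧ T)) ∨ (¬T ∨ ¬x1)))
  →2  (((x1 ∨ x1) ∧ ((F ∨ T) ∨ (x0 ∧ x1))) ∨ (¬(x1 ∧ F) ∨ T)) ∧ ((T ∨ F) ∧ ((x1 ∧ (x1 ∧ T)) ∨ (¬T ∨ ¬x1)))
  →3  ((x1 ∧ ((F ∨ T) ∨ (x0 ∧ x1))) ∨ (¬(x1 ∧ F) ∨ T)) ∧ ((T ∨ F) ∧ ((x1 ∧ (x1 ∧ T)) ∨ (¬T ∨ ¬x1)))
  →4  ((x1 ∧ (T ∨ (x0 ∧ x1))) ∨ (¬(x1 ∧ F) ∨ T)) ∧ ((T ∨ F) ∧ ((x1 ∧ (x1 ∧ T)) ∨ (¬T ∨ ¬x1)))
  →5  ((x1 ∧ T) ∨ (¬(x1 ∧ F) ∨ T)) ∧ ((T ∨ F) ∧ ((x1 ∧ (x1 ∧ T)) ∨ (¬T ∨ ¬x1)))
  →6  (x1 ∨ (¬(x1 ∧ F) ∨ T)) ∧ ((T ∨ F) ∧ ((x1 ∧ (x1 ∧ T)) ∨ (¬T ∨ ¬x1)))
  →7  (x1 ∨ T) ∧ ((T ∨ F) ∧ ((x1 ∧ (x1 ∧ T)) ∨ (¬T ∨ ¬x1)))
  →8  T ∧ ((T ∨ F) ∧ ((x1 ∧ (x1 ∧ T)) ∨ (¬T ∨ ¬x1)))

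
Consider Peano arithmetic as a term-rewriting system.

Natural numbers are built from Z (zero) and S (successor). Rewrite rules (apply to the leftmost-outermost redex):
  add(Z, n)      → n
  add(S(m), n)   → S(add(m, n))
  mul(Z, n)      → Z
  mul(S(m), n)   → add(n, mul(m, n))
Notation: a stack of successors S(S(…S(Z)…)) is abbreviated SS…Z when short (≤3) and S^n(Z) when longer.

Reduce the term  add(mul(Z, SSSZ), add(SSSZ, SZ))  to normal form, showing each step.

Answer: normal form = S^4(Z)  (in 6 steps)

Working:
  start: add(mul(Z, SSSZ), add(SSSZ, SZ))
  →1  add(Z, add(SSSZ, SZ))
  →2  add(SSSZ, SZ)
  →3  S(add(SSZ, SZ))
  →4  S(S(add(SZ, SZ)))
  →5  S(S(S(add(Z, SZ))))
  →6  S^4(Z)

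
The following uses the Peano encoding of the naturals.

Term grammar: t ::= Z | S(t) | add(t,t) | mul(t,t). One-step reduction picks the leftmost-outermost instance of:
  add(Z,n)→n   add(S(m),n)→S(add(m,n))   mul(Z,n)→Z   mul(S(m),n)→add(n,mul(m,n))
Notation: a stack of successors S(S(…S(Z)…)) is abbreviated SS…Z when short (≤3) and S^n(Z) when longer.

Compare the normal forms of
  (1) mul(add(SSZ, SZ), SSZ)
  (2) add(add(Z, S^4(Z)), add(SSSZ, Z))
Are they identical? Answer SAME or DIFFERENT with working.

Term A:
  start: mul(add(SSZ, SZ), SSZ)
  [1] mul(S(add(SZ, SZ)), SSZ)
  [2] add(SSZ, mul(add(SZ, SZ), SSZ))
  [3] S(add(SZ, mul(add(SZ, SZ), SSZ)))
  [4] S(S(add(Z, mul(add(SZ, SZ), SSZ))))
  [5] S(S(mul(add(SZ, SZ), SSZ)))
  [6] S(S(mul(S(add(Z, SZ)), SSZ)))
  [7] S(S(add(SSZ, mul(add(Z, SZ), SSZ))))
  [8] S(S(S(add(SZ, mul(add(Z, SZ), SSZ)))))
  [9] S(S(S(S(add(Z, mul(add(Z, SZ), SSZ))))))
  [10] S(S(S(S(mul(add(Z, SZ), SSZ)))))
  [11] S(S(S(S(mul(SZ, SSZ)))))
  [12] S(S(S(S(add(SSZ, mul(Z, SSZ))))))
  [13] S(S(S(S(S(add(SZ, mul(Z, SSZ)))))))
  [14] S(S(S(S(S(S(add(Z, mul(Z, SSZ))))))))
  [15] S(S(S(S(S(S(mul(Z, SSZ)))))))
  [16] S^6(Z)

Term B:
  start: add(add(Z, S^4(Z)), add(SSSZ, Z))
  [1] add(S^4(Z), add(SSSZ, Z))
  [2] S(add(SSSZ, add(SSSZ, Z)))
  [3] S(S(add(SSZ, add(SSSZ, Z))))
  [4] S(S(S(add(SZ, add(SSSZ, Z)))))
  [5] S(S(S(S(add(Z, add(SSSZ, Z))))))
  [6] S(S(S(S(add(SSSZ, Z)))))
  [7] S(S(S(S(S(add(SSZ, Z))))))
  [8] S(S(S(S(S(S(add(SZ, Z)))))))
  [9] S(S(S(S(S(S(S(add(Z, Z))))))))
  [10] S^7(Z)

Answer: DIFFERENT — A ⇓ S^6(Z), B ⇓ S^7(Z)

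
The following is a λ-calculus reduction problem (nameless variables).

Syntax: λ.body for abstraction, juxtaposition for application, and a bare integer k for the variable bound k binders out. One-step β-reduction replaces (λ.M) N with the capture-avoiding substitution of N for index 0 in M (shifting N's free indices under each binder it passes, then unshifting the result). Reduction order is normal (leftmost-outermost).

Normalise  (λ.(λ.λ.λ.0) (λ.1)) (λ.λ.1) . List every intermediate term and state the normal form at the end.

  start: (λ.(λ.λ.λ.0) (λ.1)) (λ.λ.1)
  [1] (λ.λ.λ.0) (λ.λ.λ.1)
  [2] λ.λ.0

Answer: normal form = λ.λ.0  (in 2 steps)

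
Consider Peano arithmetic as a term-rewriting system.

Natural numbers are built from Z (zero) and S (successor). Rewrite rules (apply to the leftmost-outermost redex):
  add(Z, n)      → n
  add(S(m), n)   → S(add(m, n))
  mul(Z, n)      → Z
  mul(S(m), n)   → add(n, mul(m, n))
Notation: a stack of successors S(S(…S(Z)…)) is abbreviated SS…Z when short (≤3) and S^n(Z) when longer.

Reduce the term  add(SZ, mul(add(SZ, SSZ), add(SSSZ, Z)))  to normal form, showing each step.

  start: add(SZ, mul(add(SZ, SSZ), add(SSSZ, Z)))
  →1  S(add(Z, mul(add(SZ, SSZ), add(SSSZ, Z))))
  →2  S(mul(add(SZ, SSZ), add(SSSZ, Z)))
  →3  S(mul(S(add(Z, SSZ)), add(SSSZ, Z)))
  →4  S(add(add(SSSZ, Z), mul(add(Z, SSZ), add(SSSZ, Z))))
  →5  S(add(S(add(SSZ, Z)), mul(add(Z, SSZ), add(SSSZ, Z))))
  →6  S(S(add(add(SSZ, Z), mul(add(Z, SSZ), add(SSSZ, Z)))))
  →7  S(S(add(S(add(SZ, Z)), mul(add(Z, SSZ), add(SSSZ, Z)))))
  →8  S(S(S(add(add(SZ, Z), mul(add(Z, SSZ), add(SSSZ, Z))))))
  →9  S(S(S(add(S(add(Z, Z)), mul(add(Z, SSZ), add(SSSZ, Z))))))
  →10  S(S(S(S(add(add(Z, Z), mul(add(Z, SSZ), add(SSSZ, Z)))))))
  →11  S(S(S(S(add(Z, mul(add(Z, SSZ), add(SSSZ, Z)))))))
  →12  S(S(S(S(mul(add(Z, SSZ), add(SSSZ, Z))))))
  →13  S(S(S(S(mul(SSZ, add(SSSZ, Z))))))
  →14  S(S(S(S(add(add(SSSZ, Z), mul(SZ, add(SSSZ, Z)))))))
  →15  S(S(S(S(add(S(add(SSZ, Z)), mul(SZ, add(SSSZ, Z)))))))
  →16  S(S(S(S(S(add(add(SSZ, Z), mul(SZ, add(SSSZ, Z))))))))
  →17  S(S(S(S(S(add(S(add(SZ, Z)), mul(SZ, add(SSSZ, Z))))))))
  →18  S(S(S(S(S(S(add(add(SZ, Z), mul(SZ, add(SSSZ, Z)))))))))
  →19  S(S(S(S(S(S(add(S(add(Z, Z)), mul(SZ, add(SSSZ, Z)))))))))
  →20  S(S(S(S(S(S(S(add(add(Z, Z), mul(SZ, add(SSSZ, Z))))))))))
  →21  S(S(S(S(S(S(S(add(Z, mul(SZ, add(SSSZ, Z))))))))))
  →22  S(S(S(S(S(S(S(mul(SZ, add(SSSZ, Z)))))))))
  →23  S(S(S(S(S(S(S(add(add(SSSZ, Z), mul(Z, add(SSSZ, Z))))))))))
  →24  S(S(S(S(S(S(S(add(S(add(SSZ, Z)), mul(Z, add(SSSZ, Z))))))))))
  →25  S(S(S(S(S(S(S(S(add(add(SSZ, Z), mul(Z, add(SSSZ, Z)))))))))))
  →26  S(S(S(S(S(S(S(S(add(S(add(SZ, Z)), mul(Z, add(SSSZ, Z)))))))))))
  →27  S(S(S(S(S(S(S(S(S(add(add(SZ, Z), mul(Z, add(SSSZ, Z))))))))))))
  →28  S(S(S(S(S(S(S(S(S(add(S(add(Z, Z)), mul(Z, add(SSSZ, Z))))))))))))
  →29  S(S(S(S(S(S(S(S(S(S(add(add(Z, Z), mul(Z, add(SSSZ, Z)))))))))))))
  →30  S(S(S(S(S(S(S(S(S(S(add(Z, mul(Z, add(SSSZ, Z)))))))))))))
  →31  S(S(S(S(S(S(S(S(S(S(mul(Z, add(SSSZ, Z))))))))))))
  →32  S^10(Z)

Answer: normal form = S^10(Z)  (in 32 steps)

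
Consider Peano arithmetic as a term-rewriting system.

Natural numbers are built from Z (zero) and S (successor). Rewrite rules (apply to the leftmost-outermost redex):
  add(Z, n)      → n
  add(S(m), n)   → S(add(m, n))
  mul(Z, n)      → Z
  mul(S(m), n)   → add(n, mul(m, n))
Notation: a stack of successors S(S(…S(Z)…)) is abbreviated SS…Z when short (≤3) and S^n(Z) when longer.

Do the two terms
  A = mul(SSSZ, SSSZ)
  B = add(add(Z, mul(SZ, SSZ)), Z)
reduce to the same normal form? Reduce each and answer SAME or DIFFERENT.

Answer: DIFFERENT — A ⇓ S^9(Z), B ⇓ SSZ

Working:
Term A:
  start: mul(SSSZ, SSSZ)
  →1  add(SSSZ, mul(SSZ, SSSZ))
  →2  S(add(SSZ, mul(SSZ, SSSZ)))
  →3  S(S(add(SZ, mul(SSZ, SSSZ))))
  →4  S(S(S(add(Z, mul(SSZ, SSSZ)))))
  →5  S(S(S(mul(SSZ, SSSZ))))
  →6  S(S(S(add(SSSZ, mul(SZ, SSSZ)))))
  →7  S(S(S(S(add(SSZ, mul(SZ, SSSZ))))))
  →8  S(S(S(S(S(add(SZ, mul(SZ, SSSZ)))))))
  →9  S(S(S(S(S(S(add(Z, mul(SZ, SSSZ))))))))
  →10  S(S(S(S(S(S(mul(SZ, SSSZ)))))))
  →11  S(S(S(S(S(S(add(SSSZ, mul(Z, SSSZ))))))))
  →12  S(S(S(S(S(S(S(add(SSZ, mul(Z, SSSZ)))))))))
  →13  S(S(S(S(S(S(S(S(add(SZ, mul(Z, SSSZ))))))))))
  →14  S(S(S(S(S(S(S(S(S(add(Z, mul(Z, SSSZ)))))))))))
  →15  S(S(S(S(S(S(S(S(S(mul(Z, SSSZ))))))))))
  →16  S^9(Z)

Term B:
  start: add(add(Z, mul(SZ, SSZ)), Z)
  →1  add(mul(SZ, SSZ), Z)
  →2  add(add(SSZ, mul(Z, SSZ)), Z)
  →3  add(S(add(SZ, mul(Z, SSZ))), Z)
  →4  S(add(add(SZ, mul(Z, SSZ)), Z))
  →5  S(add(S(add(Z, mul(Z, SSZ))), Z))
  →6  S(S(add(add(Z, mul(Z, SSZ)), Z)))
  →7  S(S(add(mul(Z, SSZ), Z)))
  →8  S(S(add(Z, Z)))
  →9  SSZ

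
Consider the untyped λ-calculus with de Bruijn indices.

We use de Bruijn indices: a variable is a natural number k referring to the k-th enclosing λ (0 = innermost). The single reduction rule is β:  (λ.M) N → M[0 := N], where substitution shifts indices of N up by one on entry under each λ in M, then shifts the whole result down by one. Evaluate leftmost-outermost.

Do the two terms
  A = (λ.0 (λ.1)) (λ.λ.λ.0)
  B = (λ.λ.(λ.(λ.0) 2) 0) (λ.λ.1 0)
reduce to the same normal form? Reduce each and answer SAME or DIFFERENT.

Term A:
  start: (λ.0 (λ.1)) (λ.λ.λ.0)
  →1  (λ.λ.λ.0) (λ.λ.λ.λ.0)
  →2  λ.λ.0

Term B:
  start: (λ.λ.(λ.(λ.0) 2) 0) (λ.λ.1 0)
  →1  λ.(λ.(λ.0) (λ.λ.1 0)) 0
  →2  λ.(λ.0) (λ.λ.1 0)
  →3  λ.λ.λ.1 0

Answer: DIFFERENT — A ⇓ λ.λ.0, B ⇓ λ.λ.λ.1 0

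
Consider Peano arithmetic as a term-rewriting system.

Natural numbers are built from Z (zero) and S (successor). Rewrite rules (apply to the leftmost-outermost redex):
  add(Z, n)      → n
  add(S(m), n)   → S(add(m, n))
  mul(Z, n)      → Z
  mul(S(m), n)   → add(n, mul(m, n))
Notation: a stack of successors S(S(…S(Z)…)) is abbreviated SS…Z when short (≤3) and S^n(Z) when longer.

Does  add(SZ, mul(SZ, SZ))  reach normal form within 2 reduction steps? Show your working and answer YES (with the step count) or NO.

Answer: NO — after 2 steps the term is S(mul(SZ, SZ)), not yet normal

Working:
  start: add(SZ, mul(SZ, SZ))
  →1  S(add(Z, mul(SZ, SZ)))
  →2  S(mul(SZ, SZ))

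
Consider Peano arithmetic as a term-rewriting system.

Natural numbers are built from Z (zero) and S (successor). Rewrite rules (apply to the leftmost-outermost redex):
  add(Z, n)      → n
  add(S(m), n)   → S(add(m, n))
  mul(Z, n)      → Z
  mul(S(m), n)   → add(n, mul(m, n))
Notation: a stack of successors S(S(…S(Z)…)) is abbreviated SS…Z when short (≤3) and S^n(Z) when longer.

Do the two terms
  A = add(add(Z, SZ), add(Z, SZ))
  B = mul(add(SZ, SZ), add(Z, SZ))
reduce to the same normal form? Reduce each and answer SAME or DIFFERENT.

Term A:
  start: add(add(Z, SZ), add(Z, SZ))
  →1  add(SZ, add(Z, SZ))
  →2  S(add(Z, add(Z, SZ)))
  →3  S(add(Z, SZ))
  →4  SSZ

Term B:
  start: mul(add(SZ, SZ), add(Z, SZ))
  →1  mul(S(add(Z, SZ)), add(Z, SZ))
  →2  add(add(Z, SZ), mul(add(Z, SZ), add(Z, SZ)))
  →3  add(SZ, mul(add(Z, SZ), add(Z, SZ)))
  →4  S(add(Z, mul(add(Z, SZ), add(Z, SZ))))
  →5  S(mul(add(Z, SZ), add(Z, SZ)))
  →6  S(mul(SZ, add(Z, SZ)))
  →7  S(add(add(Z, SZ), mul(Z, add(Z, SZ))))
  →8  S(add(SZ, mul(Z, add(Z, SZ))))
  →9  S(S(add(Z, mul(Z, add(Z, SZ)))))
  →10  S(S(mul(Z, add(Z, SZ))))
  →11  SSZ

Answer: SAME — A ⇓ SSZ, B ⇓ SSZ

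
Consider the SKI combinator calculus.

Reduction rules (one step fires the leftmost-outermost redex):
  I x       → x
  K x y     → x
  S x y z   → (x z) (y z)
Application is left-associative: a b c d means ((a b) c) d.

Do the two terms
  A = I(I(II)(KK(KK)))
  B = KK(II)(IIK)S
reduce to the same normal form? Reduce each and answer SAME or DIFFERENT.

Term A:
  start: I(I(II)(KK(KK)))
  step 1: I(II)(KK(KK))
  step 2: II(KK(KK))
  step 3: I(KK(KK))
  step 4: KK(KK)
  step 5: K

Term B:
  start: KK(II)(IIK)S
  step 1: K(IIK)S
  step 2: IIK
  step 3: IK
  step 4: K

Answer: SAME — A ⇓ K, B ⇓ K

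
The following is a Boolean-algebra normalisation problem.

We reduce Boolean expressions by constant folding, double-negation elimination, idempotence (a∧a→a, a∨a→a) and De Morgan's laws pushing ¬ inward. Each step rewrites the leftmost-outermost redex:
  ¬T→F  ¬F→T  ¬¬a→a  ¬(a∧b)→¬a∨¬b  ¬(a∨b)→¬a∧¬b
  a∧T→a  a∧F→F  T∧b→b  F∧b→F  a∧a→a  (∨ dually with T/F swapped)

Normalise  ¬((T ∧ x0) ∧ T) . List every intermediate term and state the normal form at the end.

Answer: normal form = ¬x0  (in 6 steps)

Working:
  start: ¬((T ∧ x0) ∧ T)
  →1  ¬(T ∧ x0) ∨ ¬T
  →2  (¬T ∨ ¬x0) ∨ ¬T
  →3  (F ∨ ¬x0) ∨ ¬T
  →4  ¬x0 ∨ ¬T
  →5  ¬x0 ∨ F
  →6  ¬x0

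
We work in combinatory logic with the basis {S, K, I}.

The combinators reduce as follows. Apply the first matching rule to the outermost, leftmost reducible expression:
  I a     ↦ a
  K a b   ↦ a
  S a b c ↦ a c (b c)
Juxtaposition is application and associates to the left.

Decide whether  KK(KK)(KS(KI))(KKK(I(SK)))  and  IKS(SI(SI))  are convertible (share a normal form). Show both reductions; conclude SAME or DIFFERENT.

Answer: SAME — A ⇓ S, B ⇓ S

Working:
Term A:
  start: KK(KK)(KS(KI))(KKK(I(SK)))
  →1  K(KS(KI))(KKK(I(SK)))
  →2  KS(KI)
  →3  S

Term B:
  start: IKS(SI(SI))
  →1  KS(SI(SI))
  →2  S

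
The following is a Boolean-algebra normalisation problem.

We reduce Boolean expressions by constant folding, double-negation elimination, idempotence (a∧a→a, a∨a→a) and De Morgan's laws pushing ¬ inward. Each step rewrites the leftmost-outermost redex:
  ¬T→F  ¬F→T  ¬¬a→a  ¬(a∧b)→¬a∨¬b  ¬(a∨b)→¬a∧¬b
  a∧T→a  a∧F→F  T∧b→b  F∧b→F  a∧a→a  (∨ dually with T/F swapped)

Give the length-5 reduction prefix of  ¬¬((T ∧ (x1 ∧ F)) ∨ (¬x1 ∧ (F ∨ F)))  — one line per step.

  start: ¬¬((T ∧ (x1 ∧ F)) ∨ (¬x1 ∧ (F ∨ F)))
  →1  (T ∧ (x1 ∧ F)) ∨ (¬x1 ∧ (F ∨ F))
  →2  (x1 ∧ F) ∨ (¬x1 ∧ (F ∨ F))
  →3  F ∨ (¬x1 ∧ (F ∨ F))
  →4  ¬x1 ∧ (F ∨ F)
  →5  ¬x1 ∧ F

Answer: after 5 steps: ¬x1 ∧ F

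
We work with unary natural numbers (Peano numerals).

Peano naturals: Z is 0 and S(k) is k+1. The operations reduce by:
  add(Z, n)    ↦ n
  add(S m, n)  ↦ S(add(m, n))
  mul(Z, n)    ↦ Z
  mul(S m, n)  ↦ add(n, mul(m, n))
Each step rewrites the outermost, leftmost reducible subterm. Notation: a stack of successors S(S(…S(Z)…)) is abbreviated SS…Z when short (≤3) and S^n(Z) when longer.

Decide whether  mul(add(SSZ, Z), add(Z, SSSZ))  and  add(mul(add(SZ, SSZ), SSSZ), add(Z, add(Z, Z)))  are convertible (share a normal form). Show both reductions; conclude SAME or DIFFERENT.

Term A:
  start: mul(add(SSZ, Z), add(Z, SSSZ))
  step 1: mul(S(add(SZ, Z)), add(Z, SSSZ))
  step 2: add(add(Z, SSSZ), mul(add(SZ, Z), add(Z, SSSZ)))
  step 3: add(SSSZ, mul(add(SZ, Z), add(Z, SSSZ)))
  step 4: S(add(SSZ, mul(add(SZ, Z), add(Z, SSSZ))))
  step 5: S(S(add(SZ, mul(add(SZ, Z), add(Z, SSSZ)))))
  step 6: S(S(S(add(Z, mul(add(SZ, Z), add(Z, SSSZ))))))
  step 7: S(S(S(mul(add(SZ, Z), add(Z, SSSZ)))))
  step 8: S(S(S(mul(S(add(Z, Z)), add(Z, SSSZ)))))
  step 9: S(S(S(add(add(Z, SSSZ), mul(add(Z, Z), add(Z, SSSZ))))))
  step 10: S(S(S(add(SSSZ, mul(add(Z, Z), add(Z, SSSZ))))))
  step 11: S(S(S(S(add(SSZ, mul(add(Z, Z), add(Z, SSSZ)))))))
  step 12: S(S(S(S(S(add(SZ, mul(add(Z, Z), add(Z, SSSZ))))))))
  step 13: S(S(S(S(S(S(add(Z, mul(add(Z, Z), add(Z, SSSZ)))))))))
  step 14: S(S(S(S(S(S(mul(add(Z, Z), add(Z, SSSZ))))))))
  step 15: S(S(S(S(S(S(mul(Z, add(Z, SSSZ))))))))
  step 16: S^6(Z)

Term B:
  start: add(mul(add(SZ, SSZ), SSSZ), add(Z, add(Z, Z)))
  step 1: add(mul(S(add(Z, SSZ)), SSSZ), add(Z, add(Z, Z)))
  step 2: add(add(SSSZ, mul(add(Z, SSZ), SSSZ)), add(Z, add(Z, Z)))
  step 3: add(S(add(SSZ, mul(add(Z, SSZ), SSSZ))), add(Z, add(Z, Z)))
  step 4: S(add(add(SSZ, mul(add(Z, SSZ), SSSZ)), add(Z, add(Z, Z))))
  step 5: S(add(S(add(SZ, mul(add(Z, SSZ), SSSZ))), add(Z, add(Z, Z))))
  step 6: S(S(add(add(SZ, mul(add(Z, SSZ), SSSZ)), add(Z, add(Z, Z)))))
  step 7: S(S(add(S(add(Z, mul(add(Z, SSZ), SSSZ))), add(Z, add(Z, Z)))))
  step 8: S(S(S(add(add(Z, mul(add(Z, SSZ), SSSZ)), add(Z, add(Z, Z))))))
  step 9: S(S(S(add(mul(add(Z, SSZ), SSSZ), add(Z, add(Z, Z))))))
  step 10: S(S(S(add(mul(SSZ, SSSZ), add(Z, add(Z, Z))))))
  step 11: S(S(S(add(add(SSSZ, mul(SZ, SSSZ)), add(Z, add(Z, Z))))))
  step 12: S(S(S(add(S(add(SSZ, mul(SZ, SSSZ))), add(Z, add(Z, Z))))))
  step 13: S(S(S(S(add(add(SSZ, mul(SZ, SSSZ)), add(Z, add(Z, Z)))))))
  step 14: S(S(S(S(add(S(add(SZ, mul(SZ, SSSZ))), add(Z, add(Z, Z)))))))
  step 15: S(S(S(S(S(add(add(SZ, mul(SZ, SSSZ)), add(Z, add(Z, Z))))))))
  step 16: S(S(S(S(S(add(S(add(Z, mul(SZ, SSSZ))), add(Z, add(Z, Z))))))))
  step 17: S(S(S(S(S(S(add(add(Z, mul(SZ, SSSZ)), add(Z, add(Z, Z)))))))))
  step 18: S(S(S(S(S(S(add(mul(SZ, SSSZ), add(Z, add(Z, Z)))))))))
  step 19: S(S(S(S(S(S(add(add(SSSZ, mul(Z, SSSZ)), add(Z, add(Z, Z)))))))))
  step 20: S(S(S(S(S(S(add(S(add(SSZ, mul(Z, SSSZ))), add(Z, add(Z, Z)))))))))
  step 21: S(S(S(S(S(S(S(add(add(SSZ, mul(Z, SSSZ)), add(Z, add(Z, Z))))))))))
  step 22: S(S(S(S(S(S(S(add(S(add(SZ, mul(Z, SSSZ))), add(Z, add(Z, Z))))))))))
  step 23: S(S(S(S(S(S(S(S(add(add(SZ, mul(Z, SSSZ)), add(Z, add(Z, Z)))))))))))
  step 24: S(S(S(S(S(S(S(S(add(S(add(Z, mul(Z, SSSZ))), add(Z, add(Z, Z)))))))))))
  step 25: S(S(S(S(S(S(S(S(S(add(add(Z, mul(Z, SSSZ)), add(Z, add(Z, Z))))))))))))
  step 26: S(S(S(S(S(S(S(S(S(add(mul(Z, SSSZ), add(Z, add(Z, Z))))))))))))
  step 27: S(S(S(S(S(S(S(S(S(add(Z, add(Z, add(Z, Z))))))))))))
  step 28: S(S(S(S(S(S(S(S(S(add(Z, add(Z, Z)))))))))))
  step 29: S(S(S(S(S(S(S(S(S(add(Z, Z))))))))))
  step 30: S^9(Z)

Answer: DIFFERENT — A ⇓ S^6(Z), B ⇓ S^9(Z)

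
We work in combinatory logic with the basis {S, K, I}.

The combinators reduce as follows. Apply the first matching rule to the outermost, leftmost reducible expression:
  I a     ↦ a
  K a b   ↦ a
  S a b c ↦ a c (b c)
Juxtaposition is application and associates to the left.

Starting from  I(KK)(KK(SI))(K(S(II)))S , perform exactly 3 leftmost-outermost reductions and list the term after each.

  start: I(KK)(KK(SI))(K(S(II)))S
  step 1: KK(KK(SI))(K(S(II)))S
  step 2: K(K(S(II)))S
  step 3: K(S(II))

Answer: after 3 steps: K(S(II))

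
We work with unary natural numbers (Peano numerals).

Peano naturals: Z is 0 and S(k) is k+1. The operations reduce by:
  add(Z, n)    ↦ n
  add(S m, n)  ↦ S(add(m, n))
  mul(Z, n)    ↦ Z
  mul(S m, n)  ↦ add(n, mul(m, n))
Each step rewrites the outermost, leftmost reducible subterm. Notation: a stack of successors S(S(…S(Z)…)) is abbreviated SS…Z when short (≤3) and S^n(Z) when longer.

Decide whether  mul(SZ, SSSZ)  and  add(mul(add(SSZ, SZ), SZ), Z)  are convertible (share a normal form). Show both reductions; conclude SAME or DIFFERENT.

Answer: SAME — A ⇓ SSSZ, B ⇓ SSSZ

Reduction:
Term A:
  start: mul(SZ, SSSZ)
  [1] add(SSSZ, mul(Z, SSSZ))
  [2] S(add(SSZ, mul(Z, SSSZ)))
  [3] S(S(add(SZ, mul(Z, SSSZ))))
  [4] S(S(S(add(Z, mul(Z, SSSZ)))))
  [5] S(S(S(mul(Z, SSSZ))))
  [6] SSSZ

Term B:
  start: add(mul(add(SSZ, SZ), SZ), Z)
  [1] add(mul(S(add(SZ, SZ)), SZ), Z)
  [2] add(add(SZ, mul(add(SZ, SZ), SZ)), Z)
  [3] add(S(add(Z, mul(add(SZ, SZ), SZ))), Z)
  [4] S(add(add(Z, mul(add(SZ, SZ), SZ)), Z))
  [5] S(add(mul(add(SZ, SZ), SZ), Z))
  [6] S(add(mul(S(add(Z, SZ)), SZ), Z))
  [7] S(add(add(SZ, mul(add(Z, SZ), SZ)), Z))
  [8] S(add(S(add(Z, mul(add(Z, SZ), SZ))), Z))
  [9] S(S(add(add(Z, mul(add(Z, SZ), SZ)), Z)))
  [10] S(S(add(mul(add(Z, SZ), SZ), Z)))
  [11] S(S(add(mul(SZ, SZ), Z)))
  [12] S(S(add(add(SZ, mul(Z, SZ)), Z)))
  [13] S(S(add(S(add(Z, mul(Z, SZ))), Z)))
  [14] S(S(S(add(add(Z, mul(Z, SZ)), Z))))
  [15] S(S(S(add(mul(Z, SZ), Z))))
  [16] S(S(S(add(Z, Z))))
  [17] SSSZ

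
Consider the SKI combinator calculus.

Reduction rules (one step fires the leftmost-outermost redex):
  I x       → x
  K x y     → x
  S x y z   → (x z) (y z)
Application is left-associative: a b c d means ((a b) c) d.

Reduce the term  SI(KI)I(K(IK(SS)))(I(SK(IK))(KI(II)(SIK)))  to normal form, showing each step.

  start: SI(KI)I(K(IK(SS)))(I(SK(IK))(KI(II)(SIK)))
  step 1: II(KII)(K(IK(SS)))(I(SK(IK))(KI(II)(SIK)))
  step 2: I(KII)(K(IK(SS)))(I(SK(IK))(KI(II)(SIK)))
  step 3: KII(K(IK(SS)))(I(SK(IK))(KI(II)(SIK)))
  step 4: I(K(IK(SS)))(I(SK(IK))(KI(II)(SIK)))
  step 5: K(IK(SS))(I(SK(IK))(KI(II)(SIK)))
  step 6: IK(SS)
  step 7: K(SS)

Answer: normal form = K(SS)  (in 7 steps)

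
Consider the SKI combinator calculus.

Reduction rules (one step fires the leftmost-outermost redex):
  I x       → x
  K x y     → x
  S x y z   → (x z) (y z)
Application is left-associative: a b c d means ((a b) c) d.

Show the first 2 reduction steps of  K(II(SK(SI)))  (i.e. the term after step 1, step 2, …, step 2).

  start: K(II(SK(SI)))
  [1] K(I(SK(SI)))
  [2] K(SK(SI))

Answer: after 2 steps: K(SK(SI))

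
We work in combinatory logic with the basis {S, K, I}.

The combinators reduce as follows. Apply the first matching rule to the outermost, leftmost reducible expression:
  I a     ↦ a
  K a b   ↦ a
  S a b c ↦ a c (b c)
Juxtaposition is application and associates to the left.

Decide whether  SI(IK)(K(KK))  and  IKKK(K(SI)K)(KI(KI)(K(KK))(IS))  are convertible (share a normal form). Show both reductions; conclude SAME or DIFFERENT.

Answer: DIFFERENT — A ⇓ KK, B ⇓ SI

Working:
Term A:
  start: SI(IK)(K(KK))
  step 1: I(K(KK))(IK(K(KK)))
  step 2: K(KK)(IK(K(KK)))
  step 3: KK

Term B:
  start: IKKK(K(SI)K)(KI(KI)(K(KK))(IS))
  step 1: KKK(K(SI)K)(KI(KI)(K(KK))(IS))
  step 2: K(K(SI)K)(KI(KI)(K(KK))(IS))
  step 3: K(SI)K
  step 4: SI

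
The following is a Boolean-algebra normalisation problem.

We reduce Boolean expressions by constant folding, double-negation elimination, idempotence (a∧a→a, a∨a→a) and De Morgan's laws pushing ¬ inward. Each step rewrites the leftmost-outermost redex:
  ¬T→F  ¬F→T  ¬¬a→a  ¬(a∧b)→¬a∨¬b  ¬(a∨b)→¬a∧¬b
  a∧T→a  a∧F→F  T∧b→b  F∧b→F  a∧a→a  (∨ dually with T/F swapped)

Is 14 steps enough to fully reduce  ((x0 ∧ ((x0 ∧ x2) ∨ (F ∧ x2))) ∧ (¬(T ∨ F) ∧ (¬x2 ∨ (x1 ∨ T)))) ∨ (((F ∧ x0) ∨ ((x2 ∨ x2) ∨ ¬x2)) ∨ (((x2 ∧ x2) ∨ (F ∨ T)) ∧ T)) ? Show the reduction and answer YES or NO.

Answer: NO — after 14 steps the term is (x2 ∨ ¬x2) ∨ (x2 ∨ T), not yet normal

Derivation:
  start: ((x0 ∧ ((x0 ∧ x2) ∨ (F ∧ x2))) ∧ (¬(T ∨ F) ∧ (¬x2 ∨ (x1 ∨ T)))) ∨ (((F ∧ x0) ∨ ((x2 ∨ x2) ∨ ¬x2)) ∨ (((x2 ∧ x2) ∨ (F ∨ T)) ∧ T))
  step 1: ((x0 ∧ ((x0 ∧ x2) ∨ F)) ∧ (¬(T ∨ F) ∧ (¬x2 ∨ (x1 ∨ T)))) ∨ (((F ∧ x0) ∨ ((x2 ∨ x2) ∨ ¬x2)) ∨ (((x2 ∧ x2) ∨ (F ∨ T)) ∧ T))
  step 2: ((x0 ∧ (x0 ∧ x2)) ∧ (¬(T ∨ F) ∧ (¬x2 ∨ (x1 ∨ T)))) ∨ (((F ∧ x0) ∨ ((x2 ∨ x2) ∨ ¬x2)) ∨ (((x2 ∧ x2) ∨ (F ∨ T)) ∧ T))
  step 3: ((x0 ∧ (x0 ∧ x2)) ∧ ((¬T ∧ ¬F) ∧ (¬x2 ∨ (x1 ∨ T)))) ∨ (((F ∧ x0) ∨ ((x2 ∨ x2) ∨ ¬x2)) ∨ (((x2 ∧ x2) ∨ (F ∨ T)) ∧ T))
  step 4: ((x0 ∧ (x0 ∧ x2)) ∧ ((F ∧ ¬F) ∧ (¬x2 ∨ (x1 ∨ T)))) ∨ (((F ∧ x0) ∨ ((x2 ∨ x2) ∨ ¬x2)) ∨ (((x2 ∧ x2) ∨ (F ∨ T)) ∧ T))
  step 5: ((x0 ∧ (x0 ∧ x2)) ∧ (F ∧ (¬x2 ∨ (x1 ∨ T)))) ∨ (((F ∧ x0) ∨ ((x2 ∨ x2) ∨ ¬x2)) ∨ (((x2 ∧ x2) ∨ (F ∨ T)) ∧ T))
  step 6: ((x0 ∧ (x0 ∧ x2)) ∧ F) ∨ (((F ∧ x0) ∨ ((x2 ∨ x2) ∨ ¬x2)) ∨ (((x2 ∧ x2) ∨ (F ∨ T)) ∧ T))
  step 7: F ∨ (((F ∧ x0) ∨ ((x2 ∨ x2) ∨ ¬x2)) ∨ (((x2 ∧ x2) ∨ (F ∨ T)) ∧ T))
  step 8: ((F ∧ x0) ∨ ((x2 ∨ x2) ∨ ¬x2)) ∨ (((x2 ∧ x2) ∨ (F ∨ T)) ∧ T)
  step 9: (F ∨ ((x2 ∨ x2) ∨ ¬x2)) ∨ (((x2 ∧ x2) ∨ (F ∨ T)) ∧ T)
  step 10: ((x2 ∨ x2) ∨ ¬x2) ∨ (((x2 ∧ x2) ∨ (F ∨ T)) ∧ T)
  step 11: (x2 ∨ ¬x2) ∨ (((x2 ∧ x2) ∨ (F ∨ T)) ∧ T)
  step 12: (x2 ∨ ¬x2) ∨ ((x2 ∧ x2) ∨ (F ∨ T))
  step 13: (x2 ∨ ¬x2) ∨ (x2 ∨ (F ∨ T))
  step 14: (x2 ∨ ¬x2) ∨ (x2 ∨ T)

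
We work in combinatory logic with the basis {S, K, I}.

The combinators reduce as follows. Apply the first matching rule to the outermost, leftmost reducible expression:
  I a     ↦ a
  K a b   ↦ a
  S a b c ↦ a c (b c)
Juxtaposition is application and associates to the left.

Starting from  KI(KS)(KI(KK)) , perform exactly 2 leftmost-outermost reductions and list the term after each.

Answer: after 2 steps: KI(KK)

Derivation:
  start: KI(KS)(KI(KK))
  [1] I(KI(KK))
  [2] KI(KK)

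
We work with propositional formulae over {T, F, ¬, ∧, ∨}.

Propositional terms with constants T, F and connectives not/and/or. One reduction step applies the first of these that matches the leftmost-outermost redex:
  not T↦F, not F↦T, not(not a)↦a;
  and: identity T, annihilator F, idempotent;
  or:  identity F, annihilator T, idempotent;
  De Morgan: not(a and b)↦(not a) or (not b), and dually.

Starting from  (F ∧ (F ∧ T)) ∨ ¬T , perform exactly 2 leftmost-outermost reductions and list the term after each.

Answer: after 2 steps: ¬T

Reduction:
  start: (F ∧ (F ∧ T)) ∨ ¬T
  step 1: F ∨ ¬T
  step 2: ¬T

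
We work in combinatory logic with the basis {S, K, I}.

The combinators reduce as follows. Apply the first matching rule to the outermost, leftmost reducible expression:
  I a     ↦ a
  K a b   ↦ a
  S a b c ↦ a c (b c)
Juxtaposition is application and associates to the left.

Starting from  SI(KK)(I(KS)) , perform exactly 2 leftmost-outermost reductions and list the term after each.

Answer: after 2 steps: I(KS)(KK(I(KS)))

Reduction:
  start: SI(KK)(I(KS))
  [1] I(I(KS))(KK(I(KS)))
  [2] I(KS)(KK(I(KS)))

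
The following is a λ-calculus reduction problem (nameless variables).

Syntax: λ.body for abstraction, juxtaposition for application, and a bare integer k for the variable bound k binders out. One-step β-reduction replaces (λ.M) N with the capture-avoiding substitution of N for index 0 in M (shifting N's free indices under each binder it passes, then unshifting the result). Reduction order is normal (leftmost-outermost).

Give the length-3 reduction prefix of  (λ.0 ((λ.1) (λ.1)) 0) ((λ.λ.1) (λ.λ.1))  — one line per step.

Answer: after 3 steps: (λ.λ.1) ((λ.λ.1) (λ.λ.1))

Working:
  start: (λ.0 ((λ.1) (λ.1)) 0) ((λ.λ.1) (λ.λ.1))
  step 1: (λ.λ.1) (λ.λ.1) ((λ.(λ.λ.1) (λ.λ.1)) (λ.(λ.λ.1) (λ.λ.1))) ((λ.λ.1) (λ.λ.1))
  step 2: (λ.λ.λ.1) ((λ.(λ.λ.1) (λ.λ.1)) (λ.(λ.λ.1) (λ.λ.1))) ((λ.λ.1) (λ.λ.1))
  step 3: (λ.λ.1) ((λ.λ.1) (λ.λ.1))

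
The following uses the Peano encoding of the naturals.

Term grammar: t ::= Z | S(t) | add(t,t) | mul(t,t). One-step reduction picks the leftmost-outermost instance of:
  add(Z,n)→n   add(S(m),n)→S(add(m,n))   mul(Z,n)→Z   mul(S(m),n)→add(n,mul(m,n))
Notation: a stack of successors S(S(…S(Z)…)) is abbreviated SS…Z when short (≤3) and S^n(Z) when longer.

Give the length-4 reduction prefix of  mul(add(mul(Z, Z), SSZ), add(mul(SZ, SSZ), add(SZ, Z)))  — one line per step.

Answer: after 4 steps: add(add(add(SSZ, mul(Z, SSZ)), add(SZ, Z)), mul(SZ, add(mul(SZ, SSZ), add(SZ, Z))))

Derivation:
  start: mul(add(mul(Z, Z), SSZ), add(mul(SZ, SSZ), add(SZ, Z)))
  step 1: mul(add(Z, SSZ), add(mul(SZ, SSZ), add(SZ, Z)))
  step 2: mul(SSZ, add(mul(SZ, SSZ), add(SZ, Z)))
  step 3: add(add(mul(SZ, SSZ), add(SZ, Z)), mul(SZ, add(mul(SZ, SSZ), add(SZ, Z))))
  step 4: add(add(add(SSZ, mul(Z, SSZ)), add(SZ, Z)), mul(SZ, add(mul(SZ, SSZ), add(SZ, Z))))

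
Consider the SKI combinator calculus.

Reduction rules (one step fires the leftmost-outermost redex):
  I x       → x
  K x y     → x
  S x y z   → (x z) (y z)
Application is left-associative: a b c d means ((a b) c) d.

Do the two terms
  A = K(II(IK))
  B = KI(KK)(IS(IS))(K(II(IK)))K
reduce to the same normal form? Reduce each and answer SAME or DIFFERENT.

Term A:
  start: K(II(IK))
  step 1: K(I(IK))
  step 2: K(IK)
  step 3: KK

Term B:
  start: KI(KK)(IS(IS))(K(II(IK)))K
  step 1: I(IS(IS))(K(II(IK)))K
  step 2: IS(IS)(K(II(IK)))K
  step 3: S(IS)(K(II(IK)))K
  step 4: ISK(K(II(IK))K)
  step 5: SK(K(II(IK))K)
  step 6: SK(II(IK))
  step 7: SK(I(IK))
  step 8: SK(IK)
  step 9: SKK

Answer: DIFFERENT — A ⇓ KK, B ⇓ SKK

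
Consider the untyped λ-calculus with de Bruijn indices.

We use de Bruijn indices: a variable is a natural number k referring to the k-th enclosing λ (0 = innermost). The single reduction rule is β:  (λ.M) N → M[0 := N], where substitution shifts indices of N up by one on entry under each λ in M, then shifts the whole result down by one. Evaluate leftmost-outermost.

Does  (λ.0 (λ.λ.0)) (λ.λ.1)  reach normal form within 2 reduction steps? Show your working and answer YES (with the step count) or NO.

  start: (λ.0 (λ.λ.0)) (λ.λ.1)
  step 1: (λ.λ.1) (λ.λ.0)
  step 2: λ.λ.λ.0

Answer: YES — reaches normal form λ.λ.λ.0 in 2 ≤ 2 steps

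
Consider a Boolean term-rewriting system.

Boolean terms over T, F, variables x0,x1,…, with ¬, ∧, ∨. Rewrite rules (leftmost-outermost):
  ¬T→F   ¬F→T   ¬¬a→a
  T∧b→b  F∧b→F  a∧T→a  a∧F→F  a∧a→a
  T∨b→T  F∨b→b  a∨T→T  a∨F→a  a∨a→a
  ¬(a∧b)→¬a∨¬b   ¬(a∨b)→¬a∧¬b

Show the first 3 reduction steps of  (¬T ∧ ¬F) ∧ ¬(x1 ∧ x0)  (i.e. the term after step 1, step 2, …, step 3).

Answer: after 3 steps: F

Reduction:
  start: (¬T ∧ ¬F) ∧ ¬(x1 ∧ x0)
  step 1: (F ∧ ¬F) ∧ ¬(x1 ∧ x0)
  step 2: F ∧ ¬(x1 ∧ x0)
  step 3: F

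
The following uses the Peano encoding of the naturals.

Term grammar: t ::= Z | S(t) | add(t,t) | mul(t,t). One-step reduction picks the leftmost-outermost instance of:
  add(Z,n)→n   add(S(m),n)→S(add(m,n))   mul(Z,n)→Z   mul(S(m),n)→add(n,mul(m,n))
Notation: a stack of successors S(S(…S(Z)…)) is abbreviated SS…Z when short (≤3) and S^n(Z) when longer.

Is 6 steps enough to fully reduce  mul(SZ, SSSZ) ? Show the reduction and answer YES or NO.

Answer: YES — reaches normal form SSSZ in 6 ≤ 6 steps

Working:
  start: mul(SZ, SSSZ)
  [1] add(SSSZ, mul(Z, SSSZ))
  [2] S(add(SSZ, mul(Z, SSSZ)))
  [3] S(S(add(SZ, mul(Z, SSSZ))))
  [4] S(S(S(add(Z, mul(Z, SSSZ)))))
  [5] S(S(S(mul(Z, SSSZ))))
  [6] SSSZ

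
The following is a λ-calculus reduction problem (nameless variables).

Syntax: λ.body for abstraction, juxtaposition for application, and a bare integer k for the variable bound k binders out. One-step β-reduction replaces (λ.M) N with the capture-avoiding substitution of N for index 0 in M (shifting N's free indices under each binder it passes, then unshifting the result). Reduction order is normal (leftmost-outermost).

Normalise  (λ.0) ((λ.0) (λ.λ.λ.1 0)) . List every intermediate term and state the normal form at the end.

Answer: normal form = λ.λ.λ.1 0  (in 2 steps)

Reduction:
  start: (λ.0) ((λ.0) (λ.λ.λ.1 0))
  →1  (λ.0) (λ.λ.λ.1 0)
  →2  λ.λ.λ.1 0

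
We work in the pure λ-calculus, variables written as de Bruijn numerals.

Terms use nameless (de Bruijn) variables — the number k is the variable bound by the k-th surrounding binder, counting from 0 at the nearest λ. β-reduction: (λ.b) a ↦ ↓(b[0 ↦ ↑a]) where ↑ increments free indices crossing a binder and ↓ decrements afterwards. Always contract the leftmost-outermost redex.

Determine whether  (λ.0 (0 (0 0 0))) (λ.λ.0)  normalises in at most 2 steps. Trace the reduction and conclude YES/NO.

  start: (λ.0 (0 (0 0 0))) (λ.λ.0)
  [1] (λ.λ.0) ((λ.λ.0) ((λ.λ.0) (λ.λ.0) (λ.λ.0)))
  [2] λ.0

Answer: YES — reaches normal form λ.0 in 2 ≤ 2 steps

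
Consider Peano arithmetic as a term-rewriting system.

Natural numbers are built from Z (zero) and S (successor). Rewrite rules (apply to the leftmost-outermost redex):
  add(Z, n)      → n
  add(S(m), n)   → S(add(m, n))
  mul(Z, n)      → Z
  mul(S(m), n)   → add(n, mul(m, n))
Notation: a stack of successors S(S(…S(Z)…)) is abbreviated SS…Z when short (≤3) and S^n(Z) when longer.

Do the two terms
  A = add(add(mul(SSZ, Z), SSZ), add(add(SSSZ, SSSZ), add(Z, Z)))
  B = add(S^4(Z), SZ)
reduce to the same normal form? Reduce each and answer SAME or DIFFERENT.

Term A:
  start: add(add(mul(SSZ, Z), SSZ), add(add(SSSZ, SSSZ), add(Z, Z)))
  →1  add(add(add(Z, mul(SZ, Z)), SSZ), add(add(SSSZ, SSSZ), add(Z, Z)))
  →2  add(add(mul(SZ, Z), SSZ), add(add(SSSZ, SSSZ), add(Z, Z)))
  →3  add(add(add(Z, mul(Z, Z)), SSZ), add(add(SSSZ, SSSZ), add(Z, Z)))
  →4  add(add(mul(Z, Z), SSZ), add(add(SSSZ, SSSZ), add(Z, Z)))
  →5  add(add(Z, SSZ), add(add(SSSZ, SSSZ), add(Z, Z)))
  →6  add(SSZ, add(add(SSSZ, SSSZ), add(Z, Z)))
  →7  S(add(SZ, add(add(SSSZ, SSSZ), add(Z, Z))))
  →8  S(S(add(Z, add(add(SSSZ, SSSZ), add(Z, Z)))))
  →9  S(S(add(add(SSSZ, SSSZ), add(Z, Z))))
  →10  S(S(add(S(add(SSZ, SSSZ)), add(Z, Z))))
  →11  S(S(S(add(add(SSZ, SSSZ), add(Z, Z)))))
  →12  S(S(S(add(S(add(SZ, SSSZ)), add(Z, Z)))))
  →13  S(S(S(S(add(add(SZ, SSSZ), add(Z, Z))))))
  →14  S(S(S(S(add(S(add(Z, SSSZ)), add(Z, Z))))))
  →15  S(S(S(S(S(add(add(Z, SSSZ), add(Z, Z)))))))
  →16  S(S(S(S(S(add(SSSZ, add(Z, Z)))))))
  →17  S(S(S(S(S(S(add(SSZ, add(Z, Z))))))))
  →18  S(S(S(S(S(S(S(add(SZ, add(Z, Z)))))))))
  →19  S(S(S(S(S(S(S(S(add(Z, add(Z, Z))))))))))
  →20  S(S(S(S(S(S(S(S(add(Z, Z)))))))))
  →21  S^8(Z)

Term B:
  start: add(S^4(Z), SZ)
  →1  S(add(SSSZ, SZ))
  →2  S(S(add(SSZ, SZ)))
  →3  S(S(S(add(SZ, SZ))))
  →4  S(S(S(S(add(Z, SZ)))))
  →5  S^5(Z)

Answer: DIFFERENT — A ⇓ S^8(Z), B ⇓ S^5(Z)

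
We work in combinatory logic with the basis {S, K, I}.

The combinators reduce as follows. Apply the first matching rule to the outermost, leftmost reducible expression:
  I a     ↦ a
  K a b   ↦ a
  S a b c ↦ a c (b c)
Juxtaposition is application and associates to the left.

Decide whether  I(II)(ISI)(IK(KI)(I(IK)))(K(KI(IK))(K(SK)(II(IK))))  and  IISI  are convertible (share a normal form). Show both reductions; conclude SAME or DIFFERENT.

Term A:
  start: I(II)(ISI)(IK(KI)(I(IK)))(K(KI(IK))(K(SK)(II(IK))))
  step 1: II(ISI)(IK(KI)(I(IK)))(K(KI(IK))(K(SK)(II(IK))))
  step 2: I(ISI)(IK(KI)(I(IK)))(K(KI(IK))(K(SK)(II(IK))))
  step 3: ISI(IK(KI)(I(IK)))(K(KI(IK))(K(SK)(II(IK))))
  step 4: SI(IK(KI)(I(IK)))(K(KI(IK))(K(SK)(II(IK))))
  step 5: I(K(KI(IK))(K(SK)(II(IK))))(IK(KI)(I(IK))(K(KI(IK))(K(SK)(II(IK)))))
  step 6: K(KI(IK))(K(SK)(II(IK)))(IK(KI)(I(IK))(K(KI(IK))(K(SK)(II(IK)))))
  step 7: KI(IK)(IK(KI)(I(IK))(K(KI(IK))(K(SK)(II(IK)))))
  step 8: I(IK(KI)(I(IK))(K(KI(IK))(K(SK)(II(IK)))))
  step 9: IK(KI)(I(IK))(K(KI(IK))(K(SK)(II(IK))))
  step 10: K(KI)(I(IK))(K(KI(IK))(K(SK)(II(IK))))
  step 11: KI(K(KI(IK))(K(SK)(II(IK))))
  step 12: I

Term B:
  start: IISI
  step 1: ISI
  step 2: SI

Answer: DIFFERENT — A ⇓ I, B ⇓ SI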